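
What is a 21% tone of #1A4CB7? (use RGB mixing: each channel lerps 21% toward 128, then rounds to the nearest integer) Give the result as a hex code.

#2F57AB

#1A4CB7 is rgb(26, 76, 183).
Lerp each channel 21% toward 128:
  R: 26 + 0.21×(128−26) = 26 + 21.42 = 47.42 → 47
  G: 76 + 0.21×(128−76) = 76 + 10.92 = 86.92 → 87
  B: 183 + 0.21×(128−183) = 183 − 11.55 = 171.45 → 171
rgb(47, 87, 171) = #2F57AB.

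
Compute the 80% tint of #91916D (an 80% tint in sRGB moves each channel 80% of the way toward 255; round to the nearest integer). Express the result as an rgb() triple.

#91916D is rgb(145, 145, 109).
An 80% tint moves each channel 80% toward 255:
  R: 145 + 0.8×(255−145) = 145 + 88 = 233 → 233
  G: 145 + 0.8×(255−145) = 145 + 88 = 233 → 233
  B: 109 + 116.8 = 225.8 → 226

rgb(233, 233, 226)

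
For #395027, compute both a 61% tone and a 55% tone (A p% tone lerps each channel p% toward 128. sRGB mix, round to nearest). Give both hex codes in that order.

#395027 is rgb(57, 80, 39).
61% tone:
  R: 57 + 43.31 = 100.31 → 100
  G: 80 + 0.61×(128−80) = 80 + 29.28 = 109.28 → 109
  B: 39 + 0.61×(128−39) = 39 + 54.29 = 93.29 → 93
  → #646d5d
55% tone:
  R: 57 + 0.55×(128−57) = 57 + 39.05 = 96.05 → 96
  G: 80 + 26.4 = 106.4 → 106
  B: 39 + 48.95 = 87.95 → 88
  → #606a58

#646d5d, #606a58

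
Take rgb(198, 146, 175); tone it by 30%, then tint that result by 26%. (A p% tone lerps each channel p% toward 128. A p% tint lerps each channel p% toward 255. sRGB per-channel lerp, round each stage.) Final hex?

#c5abb9

Lerp each channel 30% toward 128:
  R: 198 + 0.3×(128−198) = 198 − 21 = 177 → 177
  G: 146 − 5.4 = 140.6 → 141
  B: 175 − 14.1 = 160.9 → 161
After the tone: rgb(177, 141, 161) = #b18da1.
A 26% tint moves each channel 26% toward 255:
  R: 177 + 20.28 = 197.28 → 197
  G: 141 + 29.64 = 170.64 → 171
  B: 161 + 24.44 = 185.44 → 185
rgb(197, 171, 185) = #c5abb9.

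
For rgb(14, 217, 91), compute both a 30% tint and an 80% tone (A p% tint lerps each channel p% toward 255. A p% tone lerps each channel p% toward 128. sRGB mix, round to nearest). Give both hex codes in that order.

30% tint:
  R: 14 + 0.3×(255−14) = 14 + 72.3 = 86.3 → 86
  G: 217 + 11.4 = 228.4 → 228
  B: 91 + 49.2 = 140.2 → 140
  → #56E48C
80% tone:
  R: 14 + 91.2 = 105.2 → 105
  G: 217 − 71.2 = 145.8 → 146
  B: 91 + 29.6 = 120.6 → 121
  → #699279

#56E48C, #699279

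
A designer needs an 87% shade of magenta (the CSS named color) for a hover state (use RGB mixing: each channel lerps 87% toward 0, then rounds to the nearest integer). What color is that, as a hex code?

#210021

CSS magenta is rgb(255, 0, 255).
Lerp each channel 87% toward 0:
  R: 255 + 0.87×(0−255) = 255 − 221.85 = 33.15 → 33
  G: 0 + 0 = 0 → 0
  B: 255 − 221.85 = 33.15 → 33
rgb(33, 0, 33) = #210021.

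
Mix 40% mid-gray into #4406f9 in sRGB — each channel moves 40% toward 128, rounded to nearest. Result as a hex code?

#5c37c9

#4406f9 is rgb(68, 6, 249).
A 40% tone moves each channel 40% toward 128:
  R: 68 + 0.4×(128−68) = 68 + 24 = 92 → 92
  G: 6 + 48.8 = 54.8 → 55
  B: 249 − 48.4 = 200.6 → 201
rgb(92, 55, 201) = #5c37c9.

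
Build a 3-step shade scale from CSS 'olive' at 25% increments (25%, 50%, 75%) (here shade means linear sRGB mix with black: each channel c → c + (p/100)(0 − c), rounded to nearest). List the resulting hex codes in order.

#606000, #404000, #202000

CSS olive is rgb(128, 128, 0).
25%: (128 − 32 = 96→96, 128 − 32 = 96→96, 0→0) → #606000
50%: (128 − 64 = 64→64, 128 − 64 = 64→64, 0→0) → #404000
75%: (128 − 96 = 32→32, 128 − 96 = 32→32, 0→0) → #202000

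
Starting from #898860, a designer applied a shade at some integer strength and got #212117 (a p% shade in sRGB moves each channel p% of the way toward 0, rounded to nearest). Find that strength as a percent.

76%

#898860 is rgb(137, 136, 96); #212117 is rgb(33, 33, 23).
On the R channel (widest range): 33 ≈ 137 + (p/100)(0 − 137), so p ≈ 100×(33 − 137)/(0 − 137) = -10400/-137 = 75.91.
p = 76 reproduces all three channels after rounding.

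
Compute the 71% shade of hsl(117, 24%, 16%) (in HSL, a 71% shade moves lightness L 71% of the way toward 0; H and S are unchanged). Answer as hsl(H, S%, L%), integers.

hsl(117, 24%, 5%)

L moves 71% from 16 toward 0: 16 − 11.36 = 4.64 → 5.
H and S are unchanged.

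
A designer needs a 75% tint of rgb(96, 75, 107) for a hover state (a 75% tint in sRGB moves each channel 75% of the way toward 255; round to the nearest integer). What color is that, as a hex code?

Lerp each channel 75% toward 255:
  R: 96 + 119.25 = 215.25 → 215
  G: 75 + 0.75×(255−75) = 75 + 135 = 210 → 210
  B: 107 + 0.75×(255−107) = 107 + 111 = 218 → 218
rgb(215, 210, 218) = #D7D2DA.

#D7D2DA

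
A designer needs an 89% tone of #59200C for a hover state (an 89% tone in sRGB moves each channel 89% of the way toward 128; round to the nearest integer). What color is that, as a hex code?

#59200C is rgb(89, 32, 12).
Per channel, c → c + 0.89(128 − c):
  R: 89 + 34.71 = 123.71 → 124
  G: 32 + 0.89×(128−32) = 32 + 85.44 = 117.44 → 117
  B: 12 + 0.89×(128−12) = 12 + 103.24 = 115.24 → 115
rgb(124, 117, 115) = #7C7573.

#7C7573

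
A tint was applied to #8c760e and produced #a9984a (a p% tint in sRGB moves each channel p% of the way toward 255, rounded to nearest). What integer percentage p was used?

25%

#8c760e is rgb(140, 118, 14); #a9984a is rgb(169, 152, 74).
On the B channel (widest range): 74 ≈ 14 + (p/100)(255 − 14), so p ≈ 100×(74 − 14)/(255 − 14) = 6000/241 = 24.90.
p = 25 reproduces all three channels after rounding.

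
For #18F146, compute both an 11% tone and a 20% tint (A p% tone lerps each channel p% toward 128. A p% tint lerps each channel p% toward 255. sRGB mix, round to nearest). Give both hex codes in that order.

#18F146 is rgb(24, 241, 70).
11% tone:
  R: 24 + 11.44 = 35.44 → 35
  G: 241 + 0.11×(128−241) = 241 − 12.43 = 228.57 → 229
  B: 70 + 0.11×(128−70) = 70 + 6.38 = 76.38 → 76
  → #23E54C
20% tint:
  R: 24 + 0.2×(255−24) = 24 + 46.2 = 70.2 → 70
  G: 241 + 0.2×(255−241) = 241 + 2.8 = 243.8 → 244
  B: 70 + 37 = 107 → 107
  → #46F46B

#23E54C, #46F46B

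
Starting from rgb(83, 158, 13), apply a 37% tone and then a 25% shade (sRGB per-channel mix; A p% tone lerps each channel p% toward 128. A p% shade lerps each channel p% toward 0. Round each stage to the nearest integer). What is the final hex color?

#4B6E2A

Lerp each channel 37% toward 128:
  R: 83 + 0.37×(128−83) = 83 + 16.65 = 99.65 → 100
  G: 158 + 0.37×(128−158) = 158 − 11.1 = 146.9 → 147
  B: 13 + 42.55 = 55.55 → 56
After the tone: rgb(100, 147, 56) = #649338.
Per channel, c → c + 0.25(0 − c):
  R: 100 + 0.25×(0−100) = 100 − 25 = 75 → 75
  G: 147 + 0.25×(0−147) = 147 − 36.75 = 110.25 → 110
  B: 56 − 14 = 42 → 42
rgb(75, 110, 42) = #4B6E2A.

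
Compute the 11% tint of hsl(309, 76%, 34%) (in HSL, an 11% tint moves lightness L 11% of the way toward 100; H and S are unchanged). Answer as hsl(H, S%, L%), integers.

hsl(309, 76%, 41%)

L moves 11% from 34 toward 100: 34 + 7.26 = 41.26 → 41.
H and S are unchanged.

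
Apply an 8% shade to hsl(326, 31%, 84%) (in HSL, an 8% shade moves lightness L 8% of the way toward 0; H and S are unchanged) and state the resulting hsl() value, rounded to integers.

hsl(326, 31%, 77%)

L moves 8% from 84 toward 0: 84 − 6.72 = 77.28 → 77.
H and S are unchanged.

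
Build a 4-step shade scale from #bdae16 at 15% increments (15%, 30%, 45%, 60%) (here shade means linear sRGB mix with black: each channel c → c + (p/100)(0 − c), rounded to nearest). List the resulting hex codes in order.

#bdae16 is rgb(189, 174, 22).
15%: (189 − 28.35 = 160.65→161, 174 − 26.1 = 147.9→148, 22 − 3.3 = 18.7→19) → #a19413
30%: (189 − 56.7 = 132.3→132, 174 − 52.2 = 121.8→122, 22 − 6.6 = 15.4→15) → #847a0f
45%: (189 − 85.05 = 103.95→104, 174 − 78.3 = 95.7→96, 22 − 9.9 = 12.1→12) → #68600c
60%: (189 − 113.4 = 75.6→76, 174 − 104.4 = 69.6→70, 22 − 13.2 = 8.8→9) → #4c4609

#a19413, #847a0f, #68600c, #4c4609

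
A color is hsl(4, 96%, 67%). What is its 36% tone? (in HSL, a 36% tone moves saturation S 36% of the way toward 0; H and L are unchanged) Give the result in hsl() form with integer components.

S moves 36% from 96 toward 0: 96 − 34.56 = 61.44 → 61.
H and L are unchanged.

hsl(4, 61%, 67%)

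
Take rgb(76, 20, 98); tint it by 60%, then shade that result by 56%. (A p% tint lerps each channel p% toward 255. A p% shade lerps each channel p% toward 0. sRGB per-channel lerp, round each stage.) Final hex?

Per channel, c → c + 0.6(255 − c):
  R: 76 + 107.4 = 183.4 → 183
  G: 20 + 0.6×(255−20) = 20 + 141 = 161 → 161
  B: 98 + 0.6×(255−98) = 98 + 94.2 = 192.2 → 192
After the tint: rgb(183, 161, 192) = #b7a1c0.
Per channel, c → c + 0.56(0 − c):
  R: 183 − 102.48 = 80.52 → 81
  G: 161 − 90.16 = 70.84 → 71
  B: 192 − 107.52 = 84.48 → 84
rgb(81, 71, 84) = #514754.

#514754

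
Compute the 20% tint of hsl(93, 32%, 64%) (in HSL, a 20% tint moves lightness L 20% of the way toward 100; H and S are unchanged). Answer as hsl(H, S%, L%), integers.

hsl(93, 32%, 71%)

L moves 20% from 64 toward 100: 64 + 7.2 = 71.2 → 71.
H and S are unchanged.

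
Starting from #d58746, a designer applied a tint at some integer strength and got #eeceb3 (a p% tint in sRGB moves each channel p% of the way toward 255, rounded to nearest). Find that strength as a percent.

#d58746 is rgb(213, 135, 70); #eeceb3 is rgb(238, 206, 179).
On the B channel (widest range): 179 ≈ 70 + (p/100)(255 − 70), so p ≈ 100×(179 − 70)/(255 − 70) = 10900/185 = 58.92.
p = 59 reproduces all three channels after rounding.

59%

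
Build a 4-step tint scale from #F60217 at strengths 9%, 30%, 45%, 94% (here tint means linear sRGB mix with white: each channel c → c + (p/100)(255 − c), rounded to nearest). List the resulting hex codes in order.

#F7192C, #F94E5D, #FA747F, #FEF0F1

#F60217 is rgb(246, 2, 23).
9%: (246 + 0.81 = 246.81→247, 2 + 22.77 = 24.77→25, 23 + 20.88 = 43.88→44) → #F7192C
30%: (246 + 2.7 = 248.7→249, 2 + 75.9 = 77.9→78, 23 + 69.6 = 92.6→93) → #F94E5D
45%: (246 + 4.05 = 250.05→250, 2 + 113.85 = 115.85→116, 23 + 104.4 = 127.4→127) → #FA747F
94%: (246 + 8.46 = 254.46→254, 2 + 237.82 = 239.82→240, 23 + 218.08 = 241.08→241) → #FEF0F1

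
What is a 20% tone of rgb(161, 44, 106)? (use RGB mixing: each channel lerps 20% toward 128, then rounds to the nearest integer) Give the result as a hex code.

#9a3d6e

Per channel, c → c + 0.2(128 − c):
  R: 161 − 6.6 = 154.4 → 154
  G: 44 + 16.8 = 60.8 → 61
  B: 106 + 0.2×(128−106) = 106 + 4.4 = 110.4 → 110
rgb(154, 61, 110) = #9a3d6e.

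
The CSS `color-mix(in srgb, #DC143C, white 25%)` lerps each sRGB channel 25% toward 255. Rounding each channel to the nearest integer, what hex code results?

#E54F6D

#DC143C is rgb(220, 20, 60).
Lerp each channel 25% toward 255:
  R: 220 + 0.25×(255−220) = 220 + 8.75 = 228.75 → 229
  G: 20 + 0.25×(255−20) = 20 + 58.75 = 78.75 → 79
  B: 60 + 0.25×(255−60) = 60 + 48.75 = 108.75 → 109
rgb(229, 79, 109) = #E54F6D.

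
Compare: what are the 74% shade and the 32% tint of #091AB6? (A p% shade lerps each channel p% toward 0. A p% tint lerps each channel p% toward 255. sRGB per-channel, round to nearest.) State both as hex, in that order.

#02072F, #5863CD

#091AB6 is rgb(9, 26, 182).
74% shade:
  R: 9 − 6.66 = 2.34 → 2
  G: 26 + 0.74×(0−26) = 26 − 19.24 = 6.76 → 7
  B: 182 − 134.68 = 47.32 → 47
  → #02072F
32% tint:
  R: 9 + 78.72 = 87.72 → 88
  G: 26 + 73.28 = 99.28 → 99
  B: 182 + 0.32×(255−182) = 182 + 23.36 = 205.36 → 205
  → #5863CD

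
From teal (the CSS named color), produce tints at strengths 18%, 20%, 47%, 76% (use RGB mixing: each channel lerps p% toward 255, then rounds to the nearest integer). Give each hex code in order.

CSS teal is rgb(0, 128, 128).
18%: (0 + 45.9 = 45.9→46, 128 + 22.86 = 150.86→151, 128 + 22.86 = 150.86→151) → #2e9797
20%: (0 + 51 = 51→51, 128 + 25.4 = 153.4→153, 128 + 25.4 = 153.4→153) → #339999
47%: (0 + 119.85 = 119.85→120, 128 + 59.69 = 187.69→188, 128 + 59.69 = 187.69→188) → #78bcbc
76%: (0 + 193.8 = 193.8→194, 128 + 96.52 = 224.52→225, 128 + 96.52 = 224.52→225) → #c2e1e1

#2e9797, #339999, #78bcbc, #c2e1e1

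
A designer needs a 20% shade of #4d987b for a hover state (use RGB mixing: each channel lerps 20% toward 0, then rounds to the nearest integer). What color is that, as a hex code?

#4d987b is rgb(77, 152, 123).
A 20% shade moves each channel 20% toward 0:
  R: 77 + 0.2×(0−77) = 77 − 15.4 = 61.6 → 62
  G: 152 + 0.2×(0−152) = 152 − 30.4 = 121.6 → 122
  B: 123 − 24.6 = 98.4 → 98
rgb(62, 122, 98) = #3e7a62.

#3e7a62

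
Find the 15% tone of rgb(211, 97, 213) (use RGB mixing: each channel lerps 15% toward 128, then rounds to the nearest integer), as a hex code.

Per channel, c → c + 0.15(128 − c):
  R: 211 − 12.45 = 198.55 → 199
  G: 97 + 0.15×(128−97) = 97 + 4.65 = 101.65 → 102
  B: 213 + 0.15×(128−213) = 213 − 12.75 = 200.25 → 200
rgb(199, 102, 200) = #C766C8.

#C766C8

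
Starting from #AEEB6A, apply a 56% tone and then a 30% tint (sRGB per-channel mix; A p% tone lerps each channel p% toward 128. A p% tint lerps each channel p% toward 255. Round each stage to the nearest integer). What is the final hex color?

#B4C79F

#AEEB6A is rgb(174, 235, 106).
A 56% tone moves each channel 56% toward 128:
  R: 174 − 25.76 = 148.24 → 148
  G: 235 + 0.56×(128−235) = 235 − 59.92 = 175.08 → 175
  B: 106 + 0.56×(128−106) = 106 + 12.32 = 118.32 → 118
After the tone: rgb(148, 175, 118) = #94AF76.
Per channel, c → c + 0.3(255 − c):
  R: 148 + 32.1 = 180.1 → 180
  G: 175 + 0.3×(255−175) = 175 + 24 = 199 → 199
  B: 118 + 0.3×(255−118) = 118 + 41.1 = 159.1 → 159
rgb(180, 199, 159) = #B4C79F.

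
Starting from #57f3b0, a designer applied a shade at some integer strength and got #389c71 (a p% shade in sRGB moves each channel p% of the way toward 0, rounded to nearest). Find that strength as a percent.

36%

#57f3b0 is rgb(87, 243, 176); #389c71 is rgb(56, 156, 113).
On the G channel (widest range): 156 ≈ 243 + (p/100)(0 − 243), so p ≈ 100×(156 − 243)/(0 − 243) = -8700/-243 = 35.80.
p = 36 reproduces all three channels after rounding.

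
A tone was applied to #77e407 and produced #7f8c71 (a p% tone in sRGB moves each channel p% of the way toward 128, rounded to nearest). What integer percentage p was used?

#77e407 is rgb(119, 228, 7); #7f8c71 is rgb(127, 140, 113).
On the B channel (widest range): 113 ≈ 7 + (p/100)(128 − 7), so p ≈ 100×(113 − 7)/(128 − 7) = 10600/121 = 87.60.
p = 88 reproduces all three channels after rounding.

88%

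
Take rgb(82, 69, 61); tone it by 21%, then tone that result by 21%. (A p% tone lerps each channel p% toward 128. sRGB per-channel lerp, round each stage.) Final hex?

Lerp each channel 21% toward 128:
  R: 82 + 0.21×(128−82) = 82 + 9.66 = 91.66 → 92
  G: 69 + 0.21×(128−69) = 69 + 12.39 = 81.39 → 81
  B: 61 + 0.21×(128−61) = 61 + 14.07 = 75.07 → 75
After the tone: rgb(92, 81, 75) = #5c514b.
A 21% tone moves each channel 21% toward 128:
  R: 92 + 7.56 = 99.56 → 100
  G: 81 + 0.21×(128−81) = 81 + 9.87 = 90.87 → 91
  B: 75 + 0.21×(128−75) = 75 + 11.13 = 86.13 → 86
rgb(100, 91, 86) = #645b56.

#645b56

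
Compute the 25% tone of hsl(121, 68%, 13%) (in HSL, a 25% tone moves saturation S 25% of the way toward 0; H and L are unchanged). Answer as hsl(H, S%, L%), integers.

S moves 25% from 68 toward 0: 68 − 17 = 51 → 51.
H and L are unchanged.

hsl(121, 51%, 13%)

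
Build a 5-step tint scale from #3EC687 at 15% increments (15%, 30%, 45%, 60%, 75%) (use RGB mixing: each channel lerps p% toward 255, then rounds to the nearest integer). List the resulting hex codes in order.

#3EC687 is rgb(62, 198, 135).
15%: (62 + 28.95 = 90.95→91, 198 + 8.55 = 206.55→207, 135 + 18 = 153→153) → #5BCF99
30%: (62 + 57.9 = 119.9→120, 198 + 17.1 = 215.1→215, 135 + 36 = 171→171) → #78D7AB
45%: (62 + 86.85 = 148.85→149, 198 + 25.65 = 223.65→224, 135 + 54 = 189→189) → #95E0BD
60%: (62 + 115.8 = 177.8→178, 198 + 34.2 = 232.2→232, 135 + 72 = 207→207) → #B2E8CF
75%: (62 + 144.75 = 206.75→207, 198 + 42.75 = 240.75→241, 135 + 90 = 225→225) → #CFF1E1

#5BCF99, #78D7AB, #95E0BD, #B2E8CF, #CFF1E1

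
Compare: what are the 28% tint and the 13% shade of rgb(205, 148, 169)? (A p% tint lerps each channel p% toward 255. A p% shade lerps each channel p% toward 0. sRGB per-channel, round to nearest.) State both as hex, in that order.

#DBB2C1, #B28193

28% tint:
  R: 205 + 0.28×(255−205) = 205 + 14 = 219 → 219
  G: 148 + 29.96 = 177.96 → 178
  B: 169 + 0.28×(255−169) = 169 + 24.08 = 193.08 → 193
  → #DBB2C1
13% shade:
  R: 205 + 0.13×(0−205) = 205 − 26.65 = 178.35 → 178
  G: 148 − 19.24 = 128.76 → 129
  B: 169 + 0.13×(0−169) = 169 − 21.97 = 147.03 → 147
  → #B28193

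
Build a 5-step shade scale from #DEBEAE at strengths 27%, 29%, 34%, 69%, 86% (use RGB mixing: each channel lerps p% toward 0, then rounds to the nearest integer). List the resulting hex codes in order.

#A28B7F, #9E877C, #937D73, #453B36, #1F1B18

#DEBEAE is rgb(222, 190, 174).
27%: (222 − 59.94 = 162.06→162, 190 − 51.3 = 138.7→139, 174 − 46.98 = 127.02→127) → #A28B7F
29%: (222 − 64.38 = 157.62→158, 190 − 55.1 = 134.9→135, 174 − 50.46 = 123.54→124) → #9E877C
34%: (222 − 75.48 = 146.52→147, 190 − 64.6 = 125.4→125, 174 − 59.16 = 114.84→115) → #937D73
69%: (222 − 153.18 = 68.82→69, 190 − 131.1 = 58.9→59, 174 − 120.06 = 53.94→54) → #453B36
86%: (222 − 190.92 = 31.08→31, 190 − 163.4 = 26.6→27, 174 − 149.64 = 24.36→24) → #1F1B18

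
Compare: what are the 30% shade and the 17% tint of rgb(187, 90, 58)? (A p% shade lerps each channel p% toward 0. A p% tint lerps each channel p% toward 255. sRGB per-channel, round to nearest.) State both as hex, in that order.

30% shade:
  R: 187 + 0.3×(0−187) = 187 − 56.1 = 130.9 → 131
  G: 90 + 0.3×(0−90) = 90 − 27 = 63 → 63
  B: 58 + 0.3×(0−58) = 58 − 17.4 = 40.6 → 41
  → #833F29
17% tint:
  R: 187 + 11.56 = 198.56 → 199
  G: 90 + 0.17×(255−90) = 90 + 28.05 = 118.05 → 118
  B: 58 + 0.17×(255−58) = 58 + 33.49 = 91.49 → 91
  → #C7765B

#833F29, #C7765B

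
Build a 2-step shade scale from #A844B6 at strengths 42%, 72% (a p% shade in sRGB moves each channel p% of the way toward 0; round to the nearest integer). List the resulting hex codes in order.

#A844B6 is rgb(168, 68, 182).
42%: (168 − 70.56 = 97.44→97, 68 − 28.56 = 39.44→39, 182 − 76.44 = 105.56→106) → #61276A
72%: (168 − 120.96 = 47.04→47, 68 − 48.96 = 19.04→19, 182 − 131.04 = 50.96→51) → #2F1333

#61276A, #2F1333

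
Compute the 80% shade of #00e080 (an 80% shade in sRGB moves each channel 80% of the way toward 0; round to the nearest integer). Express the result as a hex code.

#002d1a

#00e080 is rgb(0, 224, 128).
Lerp each channel 80% toward 0:
  R: 0 + 0 = 0 → 0
  G: 224 + 0.8×(0−224) = 224 − 179.2 = 44.8 → 45
  B: 128 − 102.4 = 25.6 → 26
rgb(0, 45, 26) = #002d1a.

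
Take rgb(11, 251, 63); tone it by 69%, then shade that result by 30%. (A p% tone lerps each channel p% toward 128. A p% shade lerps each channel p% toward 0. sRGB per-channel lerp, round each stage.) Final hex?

Lerp each channel 69% toward 128:
  R: 11 + 80.73 = 91.73 → 92
  G: 251 + 0.69×(128−251) = 251 − 84.87 = 166.13 → 166
  B: 63 + 0.69×(128−63) = 63 + 44.85 = 107.85 → 108
After the tone: rgb(92, 166, 108) = #5CA66C.
Per channel, c → c + 0.3(0 − c):
  R: 92 + 0.3×(0−92) = 92 − 27.6 = 64.4 → 64
  G: 166 + 0.3×(0−166) = 166 − 49.8 = 116.2 → 116
  B: 108 + 0.3×(0−108) = 108 − 32.4 = 75.6 → 76
rgb(64, 116, 76) = #40744C.

#40744C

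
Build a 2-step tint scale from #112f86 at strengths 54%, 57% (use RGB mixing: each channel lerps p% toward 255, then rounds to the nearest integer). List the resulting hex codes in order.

#112f86 is rgb(17, 47, 134).
54%: (17 + 128.52 = 145.52→146, 47 + 112.32 = 159.32→159, 134 + 65.34 = 199.34→199) → #929fc7
57%: (17 + 135.66 = 152.66→153, 47 + 118.56 = 165.56→166, 134 + 68.97 = 202.97→203) → #99a6cb

#929fc7, #99a6cb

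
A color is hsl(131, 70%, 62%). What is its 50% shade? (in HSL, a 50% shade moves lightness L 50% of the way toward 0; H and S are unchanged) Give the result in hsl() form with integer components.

L moves 50% from 62 toward 0: 62 − 31 = 31 → 31.
H and S are unchanged.

hsl(131, 70%, 31%)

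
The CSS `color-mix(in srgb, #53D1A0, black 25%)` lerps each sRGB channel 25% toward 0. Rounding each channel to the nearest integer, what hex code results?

#53D1A0 is rgb(83, 209, 160).
Lerp each channel 25% toward 0:
  R: 83 − 20.75 = 62.25 → 62
  G: 209 + 0.25×(0−209) = 209 − 52.25 = 156.75 → 157
  B: 160 − 40 = 120 → 120
rgb(62, 157, 120) = #3E9D78.

#3E9D78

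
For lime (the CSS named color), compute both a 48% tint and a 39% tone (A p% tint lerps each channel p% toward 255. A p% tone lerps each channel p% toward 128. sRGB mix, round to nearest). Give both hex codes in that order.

#7AFF7A, #32CD32

CSS lime is rgb(0, 255, 0).
48% tint:
  R: 0 + 0.48×(255−0) = 0 + 122.4 = 122.4 → 122
  G: 255 + 0.48×(255−255) = 255 + 0 = 255 → 255
  B: 0 + 122.4 = 122.4 → 122
  → #7AFF7A
39% tone:
  R: 0 + 0.39×(128−0) = 0 + 49.92 = 49.92 → 50
  G: 255 − 49.53 = 205.47 → 205
  B: 0 + 0.39×(128−0) = 0 + 49.92 = 49.92 → 50
  → #32CD32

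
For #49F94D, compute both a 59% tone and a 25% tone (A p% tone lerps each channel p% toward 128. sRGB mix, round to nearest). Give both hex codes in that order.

#69B26B, #57DB5A

#49F94D is rgb(73, 249, 77).
59% tone:
  R: 73 + 32.45 = 105.45 → 105
  G: 249 − 71.39 = 177.61 → 178
  B: 77 + 30.09 = 107.09 → 107
  → #69B26B
25% tone:
  R: 73 + 13.75 = 86.75 → 87
  G: 249 + 0.25×(128−249) = 249 − 30.25 = 218.75 → 219
  B: 77 + 12.75 = 89.75 → 90
  → #57DB5A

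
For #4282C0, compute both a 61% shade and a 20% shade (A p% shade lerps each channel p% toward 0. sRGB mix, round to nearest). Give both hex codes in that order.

#1A334B, #35689A

#4282C0 is rgb(66, 130, 192).
61% shade:
  R: 66 + 0.61×(0−66) = 66 − 40.26 = 25.74 → 26
  G: 130 − 79.3 = 50.7 → 51
  B: 192 + 0.61×(0−192) = 192 − 117.12 = 74.88 → 75
  → #1A334B
20% shade:
  R: 66 + 0.2×(0−66) = 66 − 13.2 = 52.8 → 53
  G: 130 + 0.2×(0−130) = 130 − 26 = 104 → 104
  B: 192 + 0.2×(0−192) = 192 − 38.4 = 153.6 → 154
  → #35689A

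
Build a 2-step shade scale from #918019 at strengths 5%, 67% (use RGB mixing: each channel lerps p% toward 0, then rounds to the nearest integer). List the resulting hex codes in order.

#8a7a18, #302a08

#918019 is rgb(145, 128, 25).
5%: (145 − 7.25 = 137.75→138, 128 − 6.4 = 121.6→122, 25 − 1.25 = 23.75→24) → #8a7a18
67%: (145 − 97.15 = 47.85→48, 128 − 85.76 = 42.24→42, 25 − 16.75 = 8.25→8) → #302a08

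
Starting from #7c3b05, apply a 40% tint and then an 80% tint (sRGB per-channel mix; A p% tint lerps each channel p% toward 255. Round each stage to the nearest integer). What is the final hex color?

#efe7e1

#7c3b05 is rgb(124, 59, 5).
A 40% tint moves each channel 40% toward 255:
  R: 124 + 0.4×(255−124) = 124 + 52.4 = 176.4 → 176
  G: 59 + 0.4×(255−59) = 59 + 78.4 = 137.4 → 137
  B: 5 + 100 = 105 → 105
After the tint: rgb(176, 137, 105) = #b08969.
Per channel, c → c + 0.8(255 − c):
  R: 176 + 63.2 = 239.2 → 239
  G: 137 + 94.4 = 231.4 → 231
  B: 105 + 0.8×(255−105) = 105 + 120 = 225 → 225
rgb(239, 231, 225) = #efe7e1.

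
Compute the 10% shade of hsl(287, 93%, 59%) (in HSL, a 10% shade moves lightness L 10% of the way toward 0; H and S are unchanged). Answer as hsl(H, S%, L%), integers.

hsl(287, 93%, 53%)

L moves 10% from 59 toward 0: 59 − 5.9 = 53.1 → 53.
H and S are unchanged.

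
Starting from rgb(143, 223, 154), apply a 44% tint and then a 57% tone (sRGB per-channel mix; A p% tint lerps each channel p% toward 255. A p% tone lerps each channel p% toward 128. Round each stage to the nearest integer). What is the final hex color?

Lerp each channel 44% toward 255:
  R: 143 + 49.28 = 192.28 → 192
  G: 223 + 0.44×(255−223) = 223 + 14.08 = 237.08 → 237
  B: 154 + 0.44×(255−154) = 154 + 44.44 = 198.44 → 198
After the tint: rgb(192, 237, 198) = #C0EDC6.
Per channel, c → c + 0.57(128 − c):
  R: 192 − 36.48 = 155.52 → 156
  G: 237 + 0.57×(128−237) = 237 − 62.13 = 174.87 → 175
  B: 198 + 0.57×(128−198) = 198 − 39.9 = 158.1 → 158
rgb(156, 175, 158) = #9CAF9E.

#9CAF9E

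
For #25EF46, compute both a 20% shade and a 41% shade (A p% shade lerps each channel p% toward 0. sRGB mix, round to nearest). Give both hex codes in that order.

#1EBF38, #168D29

#25EF46 is rgb(37, 239, 70).
20% shade:
  R: 37 − 7.4 = 29.6 → 30
  G: 239 − 47.8 = 191.2 → 191
  B: 70 + 0.2×(0−70) = 70 − 14 = 56 → 56
  → #1EBF38
41% shade:
  R: 37 + 0.41×(0−37) = 37 − 15.17 = 21.83 → 22
  G: 239 + 0.41×(0−239) = 239 − 97.99 = 141.01 → 141
  B: 70 + 0.41×(0−70) = 70 − 28.7 = 41.3 → 41
  → #168D29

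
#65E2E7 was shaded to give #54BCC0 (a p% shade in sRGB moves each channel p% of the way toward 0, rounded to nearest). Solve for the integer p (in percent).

#65E2E7 is rgb(101, 226, 231); #54BCC0 is rgb(84, 188, 192).
On the B channel (widest range): 192 ≈ 231 + (p/100)(0 − 231), so p ≈ 100×(192 − 231)/(0 − 231) = -3900/-231 = 16.88.
p = 17 reproduces all three channels after rounding.

17%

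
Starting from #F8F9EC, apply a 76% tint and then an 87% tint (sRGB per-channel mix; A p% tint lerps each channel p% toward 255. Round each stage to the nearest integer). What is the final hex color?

#F8F9EC is rgb(248, 249, 236).
Lerp each channel 76% toward 255:
  R: 248 + 0.76×(255−248) = 248 + 5.32 = 253.32 → 253
  G: 249 + 0.76×(255−249) = 249 + 4.56 = 253.56 → 254
  B: 236 + 0.76×(255−236) = 236 + 14.44 = 250.44 → 250
After the tint: rgb(253, 254, 250) = #FDFEFA.
Per channel, c → c + 0.87(255 − c):
  R: 253 + 1.74 = 254.74 → 255
  G: 254 + 0.87 = 254.87 → 255
  B: 250 + 0.87×(255−250) = 250 + 4.35 = 254.35 → 254
rgb(255, 255, 254) = #FFFFFE.

#FFFFFE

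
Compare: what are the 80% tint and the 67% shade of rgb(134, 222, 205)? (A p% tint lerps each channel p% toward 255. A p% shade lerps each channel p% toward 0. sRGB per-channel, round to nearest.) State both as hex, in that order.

#E7F8F5, #2C4944

80% tint:
  R: 134 + 0.8×(255−134) = 134 + 96.8 = 230.8 → 231
  G: 222 + 26.4 = 248.4 → 248
  B: 205 + 40 = 245 → 245
  → #E7F8F5
67% shade:
  R: 134 + 0.67×(0−134) = 134 − 89.78 = 44.22 → 44
  G: 222 + 0.67×(0−222) = 222 − 148.74 = 73.26 → 73
  B: 205 − 137.35 = 67.65 → 68
  → #2C4944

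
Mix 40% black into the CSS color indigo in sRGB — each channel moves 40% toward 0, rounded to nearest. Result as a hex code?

#2D004E

CSS indigo is rgb(75, 0, 130).
Per channel, c → c + 0.4(0 − c):
  R: 75 + 0.4×(0−75) = 75 − 30 = 45 → 45
  G: 0 + 0 = 0 → 0
  B: 130 + 0.4×(0−130) = 130 − 52 = 78 → 78
rgb(45, 0, 78) = #2D004E.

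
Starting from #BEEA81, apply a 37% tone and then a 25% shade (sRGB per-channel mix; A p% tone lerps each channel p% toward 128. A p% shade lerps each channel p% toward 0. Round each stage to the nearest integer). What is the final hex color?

#BEEA81 is rgb(190, 234, 129).
Per channel, c → c + 0.37(128 − c):
  R: 190 + 0.37×(128−190) = 190 − 22.94 = 167.06 → 167
  G: 234 + 0.37×(128−234) = 234 − 39.22 = 194.78 → 195
  B: 129 − 0.37 = 128.63 → 129
After the tone: rgb(167, 195, 129) = #A7C381.
Per channel, c → c + 0.25(0 − c):
  R: 167 + 0.25×(0−167) = 167 − 41.75 = 125.25 → 125
  G: 195 − 48.75 = 146.25 → 146
  B: 129 + 0.25×(0−129) = 129 − 32.25 = 96.75 → 97
rgb(125, 146, 97) = #7D9261.

#7D9261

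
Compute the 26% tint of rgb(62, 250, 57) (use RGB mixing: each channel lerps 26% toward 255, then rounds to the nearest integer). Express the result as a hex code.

#70fb6c

Lerp each channel 26% toward 255:
  R: 62 + 0.26×(255−62) = 62 + 50.18 = 112.18 → 112
  G: 250 + 1.3 = 251.3 → 251
  B: 57 + 0.26×(255−57) = 57 + 51.48 = 108.48 → 108
rgb(112, 251, 108) = #70fb6c.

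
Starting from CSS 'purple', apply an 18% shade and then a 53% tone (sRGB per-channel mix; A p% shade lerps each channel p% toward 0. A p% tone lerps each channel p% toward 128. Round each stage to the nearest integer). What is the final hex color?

CSS purple is rgb(128, 0, 128).
An 18% shade moves each channel 18% toward 0:
  R: 128 + 0.18×(0−128) = 128 − 23.04 = 104.96 → 105
  G: 0 + 0.18×(0−0) = 0 + 0 = 0 → 0
  B: 128 + 0.18×(0−128) = 128 − 23.04 = 104.96 → 105
After the shade: rgb(105, 0, 105) = #690069.
Lerp each channel 53% toward 128:
  R: 105 + 0.53×(128−105) = 105 + 12.19 = 117.19 → 117
  G: 0 + 0.53×(128−0) = 0 + 67.84 = 67.84 → 68
  B: 105 + 0.53×(128−105) = 105 + 12.19 = 117.19 → 117
rgb(117, 68, 117) = #754475.

#754475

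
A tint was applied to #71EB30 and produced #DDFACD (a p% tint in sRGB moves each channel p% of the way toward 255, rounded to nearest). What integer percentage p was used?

76%

#71EB30 is rgb(113, 235, 48); #DDFACD is rgb(221, 250, 205).
On the B channel (widest range): 205 ≈ 48 + (p/100)(255 − 48), so p ≈ 100×(205 − 48)/(255 − 48) = 15700/207 = 75.85.
p = 76 reproduces all three channels after rounding.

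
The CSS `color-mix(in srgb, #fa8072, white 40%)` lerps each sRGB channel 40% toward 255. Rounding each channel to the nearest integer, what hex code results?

#fa8072 is rgb(250, 128, 114).
A 40% tint moves each channel 40% toward 255:
  R: 250 + 2 = 252 → 252
  G: 128 + 50.8 = 178.8 → 179
  B: 114 + 0.4×(255−114) = 114 + 56.4 = 170.4 → 170
rgb(252, 179, 170) = #fcb3aa.

#fcb3aa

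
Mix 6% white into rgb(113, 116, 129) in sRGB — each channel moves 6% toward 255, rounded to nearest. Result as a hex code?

#7a7c89

Lerp each channel 6% toward 255:
  R: 113 + 8.52 = 121.52 → 122
  G: 116 + 0.06×(255−116) = 116 + 8.34 = 124.34 → 124
  B: 129 + 0.06×(255−129) = 129 + 7.56 = 136.56 → 137
rgb(122, 124, 137) = #7a7c89.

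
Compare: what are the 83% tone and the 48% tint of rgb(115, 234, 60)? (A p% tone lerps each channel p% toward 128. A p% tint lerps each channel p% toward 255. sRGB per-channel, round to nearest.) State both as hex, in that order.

83% tone:
  R: 115 + 0.83×(128−115) = 115 + 10.79 = 125.79 → 126
  G: 234 + 0.83×(128−234) = 234 − 87.98 = 146.02 → 146
  B: 60 + 0.83×(128−60) = 60 + 56.44 = 116.44 → 116
  → #7E9274
48% tint:
  R: 115 + 67.2 = 182.2 → 182
  G: 234 + 0.48×(255−234) = 234 + 10.08 = 244.08 → 244
  B: 60 + 0.48×(255−60) = 60 + 93.6 = 153.6 → 154
  → #B6F49A

#7E9274, #B6F49A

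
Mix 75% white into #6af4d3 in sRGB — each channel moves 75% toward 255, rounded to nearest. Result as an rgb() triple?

rgb(218, 252, 244)

#6af4d3 is rgb(106, 244, 211).
Per channel, c → c + 0.75(255 − c):
  R: 106 + 0.75×(255−106) = 106 + 111.75 = 217.75 → 218
  G: 244 + 8.25 = 252.25 → 252
  B: 211 + 0.75×(255−211) = 211 + 33 = 244 → 244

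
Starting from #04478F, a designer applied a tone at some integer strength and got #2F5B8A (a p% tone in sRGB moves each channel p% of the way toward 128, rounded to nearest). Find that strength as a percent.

35%

#04478F is rgb(4, 71, 143); #2F5B8A is rgb(47, 91, 138).
On the R channel (widest range): 47 ≈ 4 + (p/100)(128 − 4), so p ≈ 100×(47 − 4)/(128 − 4) = 4300/124 = 34.68.
p = 35 reproduces all three channels after rounding.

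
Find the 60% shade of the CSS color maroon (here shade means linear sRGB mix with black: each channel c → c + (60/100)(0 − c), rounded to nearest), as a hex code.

CSS maroon is rgb(128, 0, 0).
Lerp each channel 60% toward 0:
  R: 128 + 0.6×(0−128) = 128 − 76.8 = 51.2 → 51
  G: 0 + 0 = 0 → 0
  B: 0 + 0 = 0 → 0
rgb(51, 0, 0) = #330000.

#330000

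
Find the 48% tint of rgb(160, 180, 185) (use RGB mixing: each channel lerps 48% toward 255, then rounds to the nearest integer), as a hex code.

Lerp each channel 48% toward 255:
  R: 160 + 0.48×(255−160) = 160 + 45.6 = 205.6 → 206
  G: 180 + 0.48×(255−180) = 180 + 36 = 216 → 216
  B: 185 + 0.48×(255−185) = 185 + 33.6 = 218.6 → 219
rgb(206, 216, 219) = #ced8db.

#ced8db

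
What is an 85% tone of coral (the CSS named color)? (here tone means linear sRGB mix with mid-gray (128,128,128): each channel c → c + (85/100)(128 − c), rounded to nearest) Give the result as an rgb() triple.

rgb(147, 128, 121)

CSS coral is rgb(255, 127, 80).
An 85% tone moves each channel 85% toward 128:
  R: 255 − 107.95 = 147.05 → 147
  G: 127 + 0.85 = 127.85 → 128
  B: 80 + 40.8 = 120.8 → 121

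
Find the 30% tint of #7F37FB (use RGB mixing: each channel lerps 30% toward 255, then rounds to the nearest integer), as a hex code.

#7F37FB is rgb(127, 55, 251).
Per channel, c → c + 0.3(255 − c):
  R: 127 + 0.3×(255−127) = 127 + 38.4 = 165.4 → 165
  G: 55 + 0.3×(255−55) = 55 + 60 = 115 → 115
  B: 251 + 0.3×(255−251) = 251 + 1.2 = 252.2 → 252
rgb(165, 115, 252) = #A573FC.

#A573FC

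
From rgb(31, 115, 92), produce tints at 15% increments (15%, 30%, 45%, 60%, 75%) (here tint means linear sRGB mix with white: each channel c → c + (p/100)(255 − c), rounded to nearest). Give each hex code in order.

#418874, #629d8d, #84b2a5, #a5c7be, #c7dcd6

15%: (31 + 33.6 = 64.6→65, 115 + 21 = 136→136, 92 + 24.45 = 116.45→116) → #418874
30%: (31 + 67.2 = 98.2→98, 115 + 42 = 157→157, 92 + 48.9 = 140.9→141) → #629d8d
45%: (31 + 100.8 = 131.8→132, 115 + 63 = 178→178, 92 + 73.35 = 165.35→165) → #84b2a5
60%: (31 + 134.4 = 165.4→165, 115 + 84 = 199→199, 92 + 97.8 = 189.8→190) → #a5c7be
75%: (31 + 168 = 199→199, 115 + 105 = 220→220, 92 + 122.25 = 214.25→214) → #c7dcd6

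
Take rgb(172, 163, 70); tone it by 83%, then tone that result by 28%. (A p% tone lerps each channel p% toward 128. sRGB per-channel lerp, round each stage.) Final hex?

Lerp each channel 83% toward 128:
  R: 172 − 36.52 = 135.48 → 135
  G: 163 + 0.83×(128−163) = 163 − 29.05 = 133.95 → 134
  B: 70 + 0.83×(128−70) = 70 + 48.14 = 118.14 → 118
After the tone: rgb(135, 134, 118) = #878676.
Lerp each channel 28% toward 128:
  R: 135 + 0.28×(128−135) = 135 − 1.96 = 133.04 → 133
  G: 134 + 0.28×(128−134) = 134 − 1.68 = 132.32 → 132
  B: 118 + 2.8 = 120.8 → 121
rgb(133, 132, 121) = #858479.

#858479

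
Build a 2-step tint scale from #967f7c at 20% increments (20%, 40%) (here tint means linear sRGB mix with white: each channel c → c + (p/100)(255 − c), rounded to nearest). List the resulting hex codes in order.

#ab9996, #c0b2b0

#967f7c is rgb(150, 127, 124).
20%: (150 + 21 = 171→171, 127 + 25.6 = 152.6→153, 124 + 26.2 = 150.2→150) → #ab9996
40%: (150 + 42 = 192→192, 127 + 51.2 = 178.2→178, 124 + 52.4 = 176.4→176) → #c0b2b0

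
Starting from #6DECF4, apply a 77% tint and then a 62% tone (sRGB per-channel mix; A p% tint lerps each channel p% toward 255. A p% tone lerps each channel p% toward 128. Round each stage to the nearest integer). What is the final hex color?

#6DECF4 is rgb(109, 236, 244).
A 77% tint moves each channel 77% toward 255:
  R: 109 + 112.42 = 221.42 → 221
  G: 236 + 14.63 = 250.63 → 251
  B: 244 + 0.77×(255−244) = 244 + 8.47 = 252.47 → 252
After the tint: rgb(221, 251, 252) = #DDFBFC.
A 62% tone moves each channel 62% toward 128:
  R: 221 + 0.62×(128−221) = 221 − 57.66 = 163.34 → 163
  G: 251 − 76.26 = 174.74 → 175
  B: 252 + 0.62×(128−252) = 252 − 76.88 = 175.12 → 175
rgb(163, 175, 175) = #A3AFAF.

#A3AFAF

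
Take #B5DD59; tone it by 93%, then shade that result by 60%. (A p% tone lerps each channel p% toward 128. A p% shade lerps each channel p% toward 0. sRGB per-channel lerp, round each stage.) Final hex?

#B5DD59 is rgb(181, 221, 89).
A 93% tone moves each channel 93% toward 128:
  R: 181 − 49.29 = 131.71 → 132
  G: 221 − 86.49 = 134.51 → 135
  B: 89 + 0.93×(128−89) = 89 + 36.27 = 125.27 → 125
After the tone: rgb(132, 135, 125) = #84877D.
A 60% shade moves each channel 60% toward 0:
  R: 132 + 0.6×(0−132) = 132 − 79.2 = 52.8 → 53
  G: 135 − 81 = 54 → 54
  B: 125 + 0.6×(0−125) = 125 − 75 = 50 → 50
rgb(53, 54, 50) = #353632.

#353632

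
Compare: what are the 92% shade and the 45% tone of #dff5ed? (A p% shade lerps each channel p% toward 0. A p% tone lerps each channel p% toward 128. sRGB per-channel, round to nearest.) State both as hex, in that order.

#dff5ed is rgb(223, 245, 237).
92% shade:
  R: 223 − 205.16 = 17.84 → 18
  G: 245 − 225.4 = 19.6 → 20
  B: 237 + 0.92×(0−237) = 237 − 218.04 = 18.96 → 19
  → #121413
45% tone:
  R: 223 + 0.45×(128−223) = 223 − 42.75 = 180.25 → 180
  G: 245 − 52.65 = 192.35 → 192
  B: 237 + 0.45×(128−237) = 237 − 49.05 = 187.95 → 188
  → #b4c0bc

#121413, #b4c0bc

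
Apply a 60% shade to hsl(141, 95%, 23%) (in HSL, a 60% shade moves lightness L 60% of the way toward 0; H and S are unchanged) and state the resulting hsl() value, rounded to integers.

hsl(141, 95%, 9%)

L moves 60% from 23 toward 0: 23 − 13.8 = 9.2 → 9.
H and S are unchanged.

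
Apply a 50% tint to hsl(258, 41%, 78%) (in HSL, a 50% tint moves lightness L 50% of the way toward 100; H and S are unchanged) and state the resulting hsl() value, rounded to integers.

L moves 50% from 78 toward 100: 78 + 11 = 89 → 89.
H and S are unchanged.

hsl(258, 41%, 89%)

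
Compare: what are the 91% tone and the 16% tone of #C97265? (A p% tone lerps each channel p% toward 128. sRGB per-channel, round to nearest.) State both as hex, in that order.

#877F7E, #BD7469

#C97265 is rgb(201, 114, 101).
91% tone:
  R: 201 + 0.91×(128−201) = 201 − 66.43 = 134.57 → 135
  G: 114 + 12.74 = 126.74 → 127
  B: 101 + 24.57 = 125.57 → 126
  → #877F7E
16% tone:
  R: 201 + 0.16×(128−201) = 201 − 11.68 = 189.32 → 189
  G: 114 + 0.16×(128−114) = 114 + 2.24 = 116.24 → 116
  B: 101 + 0.16×(128−101) = 101 + 4.32 = 105.32 → 105
  → #BD7469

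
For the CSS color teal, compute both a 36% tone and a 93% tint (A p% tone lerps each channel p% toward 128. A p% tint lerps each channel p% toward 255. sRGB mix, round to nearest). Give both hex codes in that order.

CSS teal is rgb(0, 128, 128).
36% tone:
  R: 0 + 0.36×(128−0) = 0 + 46.08 = 46.08 → 46
  G: 128 + 0.36×(128−128) = 128 + 0 = 128 → 128
  B: 128 + 0 = 128 → 128
  → #2e8080
93% tint:
  R: 0 + 0.93×(255−0) = 0 + 237.15 = 237.15 → 237
  G: 128 + 0.93×(255−128) = 128 + 118.11 = 246.11 → 246
  B: 128 + 0.93×(255−128) = 128 + 118.11 = 246.11 → 246
  → #edf6f6

#2e8080, #edf6f6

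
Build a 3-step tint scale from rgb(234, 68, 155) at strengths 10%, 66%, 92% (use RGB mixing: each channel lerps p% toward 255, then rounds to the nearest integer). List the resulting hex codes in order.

10%: (234 + 2.1 = 236.1→236, 68 + 18.7 = 86.7→87, 155 + 10 = 165→165) → #ec57a5
66%: (234 + 13.86 = 247.86→248, 68 + 123.42 = 191.42→191, 155 + 66 = 221→221) → #f8bfdd
92%: (234 + 19.32 = 253.32→253, 68 + 172.04 = 240.04→240, 155 + 92 = 247→247) → #fdf0f7

#ec57a5, #f8bfdd, #fdf0f7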